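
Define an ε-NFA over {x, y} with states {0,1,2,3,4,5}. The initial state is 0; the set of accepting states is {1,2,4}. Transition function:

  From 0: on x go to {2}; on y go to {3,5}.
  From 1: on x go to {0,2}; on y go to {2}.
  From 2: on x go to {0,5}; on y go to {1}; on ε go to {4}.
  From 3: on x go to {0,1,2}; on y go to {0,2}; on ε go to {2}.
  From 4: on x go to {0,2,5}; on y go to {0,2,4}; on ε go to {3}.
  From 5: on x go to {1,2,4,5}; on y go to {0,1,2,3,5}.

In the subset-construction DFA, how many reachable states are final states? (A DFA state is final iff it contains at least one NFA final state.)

Start state of the DFA: {0} (ε-closure of the NFA start).
{0} --x--> {2,3,4}  [new]
{0} --y--> {2,3,4,5}  [new]
{2,3,4} --x--> {0,1,2,3,4,5}  [new]
{2,3,4} --y--> {0,1,2,3,4}  [new]
{2,3,4,5} --x--> {0,1,2,3,4,5}  [seen]
{2,3,4,5} --y--> {0,1,2,3,4,5}  [seen]
{0,1,2,3,4,5} --x--> {0,1,2,3,4,5}  [seen]
{0,1,2,3,4,5} --y--> {0,1,2,3,4,5}  [seen]
{0,1,2,3,4} --x--> {0,1,2,3,4,5}  [seen]
{0,1,2,3,4} --y--> {0,1,2,3,4,5}  [seen]
Reachable DFA states: {0}, {2,3,4}, {2,3,4,5}, {0,1,2,3,4,5}, {0,1,2,3,4}.
Accepting DFA states (contain an NFA accepting state): {2,3,4}, {2,3,4,5}, {0,1,2,3,4,5}, {0,1,2,3,4}.

4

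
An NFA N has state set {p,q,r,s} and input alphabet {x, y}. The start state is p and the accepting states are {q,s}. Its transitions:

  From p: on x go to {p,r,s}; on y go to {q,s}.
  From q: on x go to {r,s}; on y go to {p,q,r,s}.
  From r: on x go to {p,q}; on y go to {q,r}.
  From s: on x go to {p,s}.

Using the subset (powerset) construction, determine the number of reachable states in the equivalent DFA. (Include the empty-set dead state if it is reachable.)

5

Start state of the DFA: {p}.
{p} --x--> {p,r,s}  [new]
{p} --y--> {q,s}  [new]
{p,r,s} --x--> {p,q,r,s}  [new]
{p,r,s} --y--> {q,r,s}  [new]
{q,s} --x--> {p,r,s}  [seen]
{q,s} --y--> {p,q,r,s}  [seen]
{p,q,r,s} --x--> {p,q,r,s}  [seen]
{p,q,r,s} --y--> {p,q,r,s}  [seen]
{q,r,s} --x--> {p,q,r,s}  [seen]
{q,r,s} --y--> {p,q,r,s}  [seen]
Reachable DFA states: {p}, {p,r,s}, {q,s}, {p,q,r,s}, {q,r,s}.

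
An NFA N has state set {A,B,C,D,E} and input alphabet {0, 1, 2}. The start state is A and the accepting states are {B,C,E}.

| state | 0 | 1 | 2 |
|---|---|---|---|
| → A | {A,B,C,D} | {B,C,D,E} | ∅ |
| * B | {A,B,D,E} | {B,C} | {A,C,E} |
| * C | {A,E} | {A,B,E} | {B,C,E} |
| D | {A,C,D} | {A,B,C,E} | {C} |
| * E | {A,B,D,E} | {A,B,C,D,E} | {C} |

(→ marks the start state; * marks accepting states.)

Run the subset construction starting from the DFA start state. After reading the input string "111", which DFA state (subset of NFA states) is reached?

{A,B,C,D,E}

Start: {A}.
δ(A,1) = {B,C,D,E}.
Union: {B,C,D,E}.
After 1: {B,C,D,E}.
δ(B,1) = {B,C}; δ(C,1) = {A,B,E}; δ(D,1) = {A,B,C,E}; δ(E,1) = {A,B,C,D,E}.
Union: {A,B,C,D,E}.
After 1: {A,B,C,D,E}.
δ(A,1) = {B,C,D,E}; δ(B,1) = {B,C}; δ(C,1) = {A,B,E}; δ(D,1) = {A,B,C,E}; δ(E,1) = {A,B,C,D,E}.
Union: {A,B,C,D,E}.
After 1: {A,B,C,D,E}.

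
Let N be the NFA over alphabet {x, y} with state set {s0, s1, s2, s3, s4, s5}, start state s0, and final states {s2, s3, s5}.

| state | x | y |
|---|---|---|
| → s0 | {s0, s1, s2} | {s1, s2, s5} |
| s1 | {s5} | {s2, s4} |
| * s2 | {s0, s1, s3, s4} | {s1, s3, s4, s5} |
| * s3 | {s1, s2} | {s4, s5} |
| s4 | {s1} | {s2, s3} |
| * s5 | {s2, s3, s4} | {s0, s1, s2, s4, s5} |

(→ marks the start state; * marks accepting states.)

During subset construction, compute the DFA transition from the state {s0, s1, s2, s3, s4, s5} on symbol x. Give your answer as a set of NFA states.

δ(s0,x) = {s0, s1, s2}; δ(s1,x) = {s5}; δ(s2,x) = {s0, s1, s3, s4}; δ(s3,x) = {s1, s2}; δ(s4,x) = {s1}; δ(s5,x) = {s2, s3, s4}.
Union: {s0, s1, s2, s3, s4, s5}.

{s0, s1, s2, s3, s4, s5}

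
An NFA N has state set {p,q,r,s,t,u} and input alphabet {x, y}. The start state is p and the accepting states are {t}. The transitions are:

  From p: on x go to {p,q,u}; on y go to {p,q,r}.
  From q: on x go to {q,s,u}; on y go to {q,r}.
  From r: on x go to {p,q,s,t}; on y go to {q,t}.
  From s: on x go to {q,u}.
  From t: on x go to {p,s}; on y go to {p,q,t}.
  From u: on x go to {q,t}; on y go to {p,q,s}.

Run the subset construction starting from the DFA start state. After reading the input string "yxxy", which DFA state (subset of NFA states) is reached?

{p,q,r,s,t}

Start: {p}.
δ(p,y) = {p,q,r}.
Union: {p,q,r}.
After y: {p,q,r}.
δ(p,x) = {p,q,u}; δ(q,x) = {q,s,u}; δ(r,x) = {p,q,s,t}.
Union: {p,q,s,t,u}.
After x: {p,q,s,t,u}.
δ(p,x) = {p,q,u}; δ(q,x) = {q,s,u}; δ(s,x) = {q,u}; δ(t,x) = {p,s}; δ(u,x) = {q,t}.
Union: {p,q,s,t,u}.
After x: {p,q,s,t,u}.
δ(p,y) = {p,q,r}; δ(q,y) = {q,r}; δ(s,y) = ∅; δ(t,y) = {p,q,t}; δ(u,y) = {p,q,s}.
Union: {p,q,r,s,t}.
After y: {p,q,r,s,t}.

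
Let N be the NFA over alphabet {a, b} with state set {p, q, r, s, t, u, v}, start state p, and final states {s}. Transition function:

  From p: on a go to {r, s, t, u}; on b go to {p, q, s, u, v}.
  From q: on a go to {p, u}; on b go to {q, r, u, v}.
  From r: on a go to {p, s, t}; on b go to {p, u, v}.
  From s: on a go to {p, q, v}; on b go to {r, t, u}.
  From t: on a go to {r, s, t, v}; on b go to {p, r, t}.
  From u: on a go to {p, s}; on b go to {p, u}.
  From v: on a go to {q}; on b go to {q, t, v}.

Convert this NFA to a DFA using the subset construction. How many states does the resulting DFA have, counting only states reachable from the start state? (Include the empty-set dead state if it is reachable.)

6

Start state of the DFA: {p}.
{p} --a--> {r, s, t, u}  [new]
{p} --b--> {p, q, s, u, v}  [new]
{r, s, t, u} --a--> {p, q, r, s, t, v}  [new]
{r, s, t, u} --b--> {p, r, t, u, v}  [new]
{p, q, s, u, v} --a--> {p, q, r, s, t, u, v}  [new]
{p, q, s, u, v} --b--> {p, q, r, s, t, u, v}  [seen]
{p, q, r, s, t, v} --a--> {p, q, r, s, t, u, v}  [seen]
{p, q, r, s, t, v} --b--> {p, q, r, s, t, u, v}  [seen]
{p, r, t, u, v} --a--> {p, q, r, s, t, u, v}  [seen]
{p, r, t, u, v} --b--> {p, q, r, s, t, u, v}  [seen]
{p, q, r, s, t, u, v} --a--> {p, q, r, s, t, u, v}  [seen]
{p, q, r, s, t, u, v} --b--> {p, q, r, s, t, u, v}  [seen]
Reachable DFA states: {p}, {r, s, t, u}, {p, q, s, u, v}, {p, q, r, s, t, v}, {p, r, t, u, v}, {p, q, r, s, t, u, v}.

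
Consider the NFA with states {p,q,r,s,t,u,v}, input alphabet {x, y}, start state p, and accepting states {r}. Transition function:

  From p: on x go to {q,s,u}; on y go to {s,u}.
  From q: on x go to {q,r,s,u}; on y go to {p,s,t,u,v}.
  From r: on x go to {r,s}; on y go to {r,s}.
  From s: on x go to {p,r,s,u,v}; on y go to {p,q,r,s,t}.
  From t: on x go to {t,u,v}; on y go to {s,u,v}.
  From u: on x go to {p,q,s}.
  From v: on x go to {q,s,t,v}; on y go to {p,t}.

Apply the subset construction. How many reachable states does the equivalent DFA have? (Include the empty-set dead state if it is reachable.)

6

Start state of the DFA: {p}.
{p} --x--> {q,s,u}  [new]
{p} --y--> {s,u}  [new]
{q,s,u} --x--> {p,q,r,s,u,v}  [new]
{q,s,u} --y--> {p,q,r,s,t,u,v}  [new]
{s,u} --x--> {p,q,r,s,u,v}  [seen]
{s,u} --y--> {p,q,r,s,t}  [new]
{p,q,r,s,u,v} --x--> {p,q,r,s,t,u,v}  [seen]
{p,q,r,s,u,v} --y--> {p,q,r,s,t,u,v}  [seen]
{p,q,r,s,t,u,v} --x--> {p,q,r,s,t,u,v}  [seen]
{p,q,r,s,t,u,v} --y--> {p,q,r,s,t,u,v}  [seen]
{p,q,r,s,t} --x--> {p,q,r,s,t,u,v}  [seen]
{p,q,r,s,t} --y--> {p,q,r,s,t,u,v}  [seen]
Reachable DFA states: {p}, {q,s,u}, {s,u}, {p,q,r,s,u,v}, {p,q,r,s,t,u,v}, {p,q,r,s,t}.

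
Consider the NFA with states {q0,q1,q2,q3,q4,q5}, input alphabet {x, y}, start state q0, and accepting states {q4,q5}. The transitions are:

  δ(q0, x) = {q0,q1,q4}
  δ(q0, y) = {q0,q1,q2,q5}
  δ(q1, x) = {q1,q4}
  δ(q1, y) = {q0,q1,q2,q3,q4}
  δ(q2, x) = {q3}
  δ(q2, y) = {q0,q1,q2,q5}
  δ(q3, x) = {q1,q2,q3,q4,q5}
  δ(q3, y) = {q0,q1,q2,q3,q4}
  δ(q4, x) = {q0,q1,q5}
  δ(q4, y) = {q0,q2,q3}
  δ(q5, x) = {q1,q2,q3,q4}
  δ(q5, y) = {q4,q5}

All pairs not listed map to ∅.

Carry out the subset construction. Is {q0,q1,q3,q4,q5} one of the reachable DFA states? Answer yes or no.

no

Start state of the DFA: {q0}.
{q0} --x--> {q0,q1,q4}  [new]
{q0} --y--> {q0,q1,q2,q5}  [new]
{q0,q1,q4} --x--> {q0,q1,q4,q5}  [new]
{q0,q1,q4} --y--> {q0,q1,q2,q3,q4,q5}  [new]
{q0,q1,q2,q5} --x--> {q0,q1,q2,q3,q4}  [new]
{q0,q1,q2,q5} --y--> {q0,q1,q2,q3,q4,q5}  [seen]
{q0,q1,q4,q5} --x--> {q0,q1,q2,q3,q4,q5}  [seen]
{q0,q1,q4,q5} --y--> {q0,q1,q2,q3,q4,q5}  [seen]
{q0,q1,q2,q3,q4,q5} --x--> {q0,q1,q2,q3,q4,q5}  [seen]
{q0,q1,q2,q3,q4,q5} --y--> {q0,q1,q2,q3,q4,q5}  [seen]
{q0,q1,q2,q3,q4} --x--> {q0,q1,q2,q3,q4,q5}  [seen]
{q0,q1,q2,q3,q4} --y--> {q0,q1,q2,q3,q4,q5}  [seen]
Reachable DFA states: {q0}, {q0,q1,q4}, {q0,q1,q2,q5}, {q0,q1,q4,q5}, {q0,q1,q2,q3,q4,q5}, {q0,q1,q2,q3,q4}.
{q0,q1,q3,q4,q5} is not among them.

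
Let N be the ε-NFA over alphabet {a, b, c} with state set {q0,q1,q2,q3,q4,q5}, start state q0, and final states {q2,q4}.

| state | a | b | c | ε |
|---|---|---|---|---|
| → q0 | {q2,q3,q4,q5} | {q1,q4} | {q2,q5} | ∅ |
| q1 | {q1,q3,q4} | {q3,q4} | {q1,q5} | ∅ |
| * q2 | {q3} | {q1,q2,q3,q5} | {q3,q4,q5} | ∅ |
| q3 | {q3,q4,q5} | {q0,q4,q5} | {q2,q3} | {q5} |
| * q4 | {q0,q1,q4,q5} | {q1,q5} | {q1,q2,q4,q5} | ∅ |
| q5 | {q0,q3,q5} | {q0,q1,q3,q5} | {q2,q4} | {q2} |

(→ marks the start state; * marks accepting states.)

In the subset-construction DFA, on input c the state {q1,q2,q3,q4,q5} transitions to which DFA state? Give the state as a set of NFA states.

δ(q1,c) = {q1,q5}; δ(q2,c) = {q3,q4,q5}; δ(q3,c) = {q2,q3}; δ(q4,c) = {q1,q2,q4,q5}; δ(q5,c) = {q2,q4}.
Union: {q1,q2,q3,q4,q5}.

{q1,q2,q3,q4,q5}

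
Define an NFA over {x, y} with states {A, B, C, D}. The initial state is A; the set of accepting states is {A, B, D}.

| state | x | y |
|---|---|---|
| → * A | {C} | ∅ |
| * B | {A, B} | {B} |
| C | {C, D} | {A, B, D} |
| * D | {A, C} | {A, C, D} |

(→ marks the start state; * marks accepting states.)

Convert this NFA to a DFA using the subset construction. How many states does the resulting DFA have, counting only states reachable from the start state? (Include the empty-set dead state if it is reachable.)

8

Start state of the DFA: {A}.
{A} --x--> {C}  [new]
{A} --y--> ∅  [new]
{C} --x--> {C, D}  [new]
{C} --y--> {A, B, D}  [new]
∅ --x--> ∅  [seen]
∅ --y--> ∅  [seen]
{C, D} --x--> {A, C, D}  [new]
{C, D} --y--> {A, B, C, D}  [new]
{A, B, D} --x--> {A, B, C}  [new]
{A, B, D} --y--> {A, B, C, D}  [seen]
{A, C, D} --x--> {A, C, D}  [seen]
{A, C, D} --y--> {A, B, C, D}  [seen]
{A, B, C, D} --x--> {A, B, C, D}  [seen]
{A, B, C, D} --y--> {A, B, C, D}  [seen]
{A, B, C} --x--> {A, B, C, D}  [seen]
{A, B, C} --y--> {A, B, D}  [seen]
Reachable DFA states: {A}, {C}, ∅, {C, D}, {A, B, D}, {A, C, D}, {A, B, C, D}, {A, B, C}.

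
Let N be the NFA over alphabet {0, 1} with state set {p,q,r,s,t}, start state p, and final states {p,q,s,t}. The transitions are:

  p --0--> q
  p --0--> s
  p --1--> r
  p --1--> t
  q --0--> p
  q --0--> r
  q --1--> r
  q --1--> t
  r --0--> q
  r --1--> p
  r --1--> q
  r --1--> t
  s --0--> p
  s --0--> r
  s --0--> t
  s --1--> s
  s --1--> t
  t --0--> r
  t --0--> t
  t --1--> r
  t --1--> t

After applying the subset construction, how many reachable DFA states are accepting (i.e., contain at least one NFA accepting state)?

Start state of the DFA: {p}.
{p} --0--> {q,s}  [new]
{p} --1--> {r,t}  [new]
{q,s} --0--> {p,r,t}  [new]
{q,s} --1--> {r,s,t}  [new]
{r,t} --0--> {q,r,t}  [new]
{r,t} --1--> {p,q,r,t}  [new]
{p,r,t} --0--> {q,r,s,t}  [new]
{p,r,t} --1--> {p,q,r,t}  [seen]
{r,s,t} --0--> {p,q,r,t}  [seen]
{r,s,t} --1--> {p,q,r,s,t}  [new]
{q,r,t} --0--> {p,q,r,t}  [seen]
{q,r,t} --1--> {p,q,r,t}  [seen]
{p,q,r,t} --0--> {p,q,r,s,t}  [seen]
{p,q,r,t} --1--> {p,q,r,t}  [seen]
{q,r,s,t} --0--> {p,q,r,t}  [seen]
{q,r,s,t} --1--> {p,q,r,s,t}  [seen]
{p,q,r,s,t} --0--> {p,q,r,s,t}  [seen]
{p,q,r,s,t} --1--> {p,q,r,s,t}  [seen]
Reachable DFA states: {p}, {q,s}, {r,t}, {p,r,t}, {r,s,t}, {q,r,t}, {p,q,r,t}, {q,r,s,t}, {p,q,r,s,t}.
Accepting DFA states (contain an NFA accepting state): {p}, {q,s}, {r,t}, {p,r,t}, {r,s,t}, {q,r,t}, {p,q,r,t}, {q,r,s,t}, {p,q,r,s,t}.

9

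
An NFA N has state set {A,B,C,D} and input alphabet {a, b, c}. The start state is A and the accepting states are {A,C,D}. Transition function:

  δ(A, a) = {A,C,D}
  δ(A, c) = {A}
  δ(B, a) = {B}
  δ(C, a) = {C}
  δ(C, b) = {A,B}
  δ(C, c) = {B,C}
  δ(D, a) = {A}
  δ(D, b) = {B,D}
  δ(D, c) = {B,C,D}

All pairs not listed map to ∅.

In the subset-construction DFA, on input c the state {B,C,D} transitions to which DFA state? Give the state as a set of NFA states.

δ(B,c) = ∅; δ(C,c) = {B,C}; δ(D,c) = {B,C,D}.
Union: {B,C,D}.

{B,C,D}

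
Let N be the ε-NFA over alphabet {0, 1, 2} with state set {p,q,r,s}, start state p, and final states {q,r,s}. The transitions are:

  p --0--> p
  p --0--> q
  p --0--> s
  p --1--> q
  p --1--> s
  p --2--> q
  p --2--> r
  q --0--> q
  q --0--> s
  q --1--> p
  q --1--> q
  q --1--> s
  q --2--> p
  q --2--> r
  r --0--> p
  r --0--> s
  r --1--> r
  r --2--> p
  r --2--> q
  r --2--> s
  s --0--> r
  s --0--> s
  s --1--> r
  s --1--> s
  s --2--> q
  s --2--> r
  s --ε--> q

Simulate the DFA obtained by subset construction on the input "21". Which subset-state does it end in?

{p,q,r,s}

Start: {p}.
δ(p,2) = {q,r}.
Union: {q,r}.
After 2: {q,r}.
δ(q,1) = {p,q,s}; δ(r,1) = {r}.
Union: {p,q,r,s}.
After 1: {p,q,r,s}.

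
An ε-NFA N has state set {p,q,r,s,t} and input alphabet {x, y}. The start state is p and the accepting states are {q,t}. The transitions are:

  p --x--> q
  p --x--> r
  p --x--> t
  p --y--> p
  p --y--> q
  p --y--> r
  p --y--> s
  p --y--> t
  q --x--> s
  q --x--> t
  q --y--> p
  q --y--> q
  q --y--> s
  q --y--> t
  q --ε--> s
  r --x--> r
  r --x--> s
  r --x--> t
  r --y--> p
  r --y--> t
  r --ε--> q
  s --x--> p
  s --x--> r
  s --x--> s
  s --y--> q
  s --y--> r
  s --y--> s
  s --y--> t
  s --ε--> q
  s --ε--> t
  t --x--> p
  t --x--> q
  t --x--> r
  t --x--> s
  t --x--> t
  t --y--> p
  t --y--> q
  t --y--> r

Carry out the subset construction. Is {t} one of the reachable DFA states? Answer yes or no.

Start state of the DFA: {p} (ε-closure of the NFA start).
{p} --x--> {q,r,s,t}  [new]
{p} --y--> {p,q,r,s,t}  [new]
{q,r,s,t} --x--> {p,q,r,s,t}  [seen]
{q,r,s,t} --y--> {p,q,r,s,t}  [seen]
{p,q,r,s,t} --x--> {p,q,r,s,t}  [seen]
{p,q,r,s,t} --y--> {p,q,r,s,t}  [seen]
Reachable DFA states: {p}, {q,r,s,t}, {p,q,r,s,t}.
{t} is not among them.

no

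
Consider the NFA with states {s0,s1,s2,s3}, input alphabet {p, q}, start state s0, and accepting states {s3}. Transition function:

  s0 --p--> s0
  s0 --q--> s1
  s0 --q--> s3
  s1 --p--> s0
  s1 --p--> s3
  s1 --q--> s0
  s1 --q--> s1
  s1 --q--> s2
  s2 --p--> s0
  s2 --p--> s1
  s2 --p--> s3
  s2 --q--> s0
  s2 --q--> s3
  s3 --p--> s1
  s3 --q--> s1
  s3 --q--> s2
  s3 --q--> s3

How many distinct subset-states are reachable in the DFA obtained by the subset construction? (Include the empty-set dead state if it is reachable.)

Start state of the DFA: {s0}.
{s0} --p--> {s0}  [seen]
{s0} --q--> {s1,s3}  [new]
{s1,s3} --p--> {s0,s1,s3}  [new]
{s1,s3} --q--> {s0,s1,s2,s3}  [new]
{s0,s1,s3} --p--> {s0,s1,s3}  [seen]
{s0,s1,s3} --q--> {s0,s1,s2,s3}  [seen]
{s0,s1,s2,s3} --p--> {s0,s1,s3}  [seen]
{s0,s1,s2,s3} --q--> {s0,s1,s2,s3}  [seen]
Reachable DFA states: {s0}, {s1,s3}, {s0,s1,s3}, {s0,s1,s2,s3}.

4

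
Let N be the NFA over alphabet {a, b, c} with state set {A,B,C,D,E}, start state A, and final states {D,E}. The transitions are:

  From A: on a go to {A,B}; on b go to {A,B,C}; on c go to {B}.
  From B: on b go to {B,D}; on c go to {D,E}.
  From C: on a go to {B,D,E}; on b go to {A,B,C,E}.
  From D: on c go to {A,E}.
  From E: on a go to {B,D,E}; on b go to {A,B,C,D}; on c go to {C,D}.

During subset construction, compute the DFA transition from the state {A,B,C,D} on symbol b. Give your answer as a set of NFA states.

{A,B,C,D,E}

δ(A,b) = {A,B,C}; δ(B,b) = {B,D}; δ(C,b) = {A,B,C,E}; δ(D,b) = ∅.
Union: {A,B,C,D,E}.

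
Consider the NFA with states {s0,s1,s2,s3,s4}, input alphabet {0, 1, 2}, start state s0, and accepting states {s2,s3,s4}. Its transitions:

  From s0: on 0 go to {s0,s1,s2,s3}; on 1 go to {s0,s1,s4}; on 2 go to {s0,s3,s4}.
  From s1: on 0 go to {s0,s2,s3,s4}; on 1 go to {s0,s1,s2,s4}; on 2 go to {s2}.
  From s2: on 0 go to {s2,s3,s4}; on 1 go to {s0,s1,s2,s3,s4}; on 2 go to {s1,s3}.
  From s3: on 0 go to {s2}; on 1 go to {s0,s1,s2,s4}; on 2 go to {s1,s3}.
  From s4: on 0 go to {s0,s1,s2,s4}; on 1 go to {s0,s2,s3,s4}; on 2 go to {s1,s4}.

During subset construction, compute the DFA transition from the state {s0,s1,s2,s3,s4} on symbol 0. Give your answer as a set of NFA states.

δ(s0,0) = {s0,s1,s2,s3}; δ(s1,0) = {s0,s2,s3,s4}; δ(s2,0) = {s2,s3,s4}; δ(s3,0) = {s2}; δ(s4,0) = {s0,s1,s2,s4}.
Union: {s0,s1,s2,s3,s4}.

{s0,s1,s2,s3,s4}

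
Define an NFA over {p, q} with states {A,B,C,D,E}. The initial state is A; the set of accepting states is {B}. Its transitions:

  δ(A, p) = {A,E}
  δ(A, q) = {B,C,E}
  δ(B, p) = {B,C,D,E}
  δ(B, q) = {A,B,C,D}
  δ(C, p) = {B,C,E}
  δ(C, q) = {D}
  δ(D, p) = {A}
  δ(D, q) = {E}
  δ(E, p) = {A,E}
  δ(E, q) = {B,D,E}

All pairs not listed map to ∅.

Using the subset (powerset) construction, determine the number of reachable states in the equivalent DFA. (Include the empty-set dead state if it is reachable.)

Start state of the DFA: {A}.
{A} --p--> {A,E}  [new]
{A} --q--> {B,C,E}  [new]
{A,E} --p--> {A,E}  [seen]
{A,E} --q--> {B,C,D,E}  [new]
{B,C,E} --p--> {A,B,C,D,E}  [new]
{B,C,E} --q--> {A,B,C,D,E}  [seen]
{B,C,D,E} --p--> {A,B,C,D,E}  [seen]
{B,C,D,E} --q--> {A,B,C,D,E}  [seen]
{A,B,C,D,E} --p--> {A,B,C,D,E}  [seen]
{A,B,C,D,E} --q--> {A,B,C,D,E}  [seen]
Reachable DFA states: {A}, {A,E}, {B,C,E}, {B,C,D,E}, {A,B,C,D,E}.

5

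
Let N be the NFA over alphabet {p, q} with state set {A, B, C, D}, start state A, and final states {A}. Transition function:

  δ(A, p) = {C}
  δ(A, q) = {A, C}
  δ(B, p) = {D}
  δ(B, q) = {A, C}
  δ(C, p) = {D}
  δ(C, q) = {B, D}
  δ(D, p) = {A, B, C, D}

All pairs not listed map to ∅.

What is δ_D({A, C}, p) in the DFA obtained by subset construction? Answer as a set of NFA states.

{C, D}

δ(A,p) = {C}; δ(C,p) = {D}.
Union: {C, D}.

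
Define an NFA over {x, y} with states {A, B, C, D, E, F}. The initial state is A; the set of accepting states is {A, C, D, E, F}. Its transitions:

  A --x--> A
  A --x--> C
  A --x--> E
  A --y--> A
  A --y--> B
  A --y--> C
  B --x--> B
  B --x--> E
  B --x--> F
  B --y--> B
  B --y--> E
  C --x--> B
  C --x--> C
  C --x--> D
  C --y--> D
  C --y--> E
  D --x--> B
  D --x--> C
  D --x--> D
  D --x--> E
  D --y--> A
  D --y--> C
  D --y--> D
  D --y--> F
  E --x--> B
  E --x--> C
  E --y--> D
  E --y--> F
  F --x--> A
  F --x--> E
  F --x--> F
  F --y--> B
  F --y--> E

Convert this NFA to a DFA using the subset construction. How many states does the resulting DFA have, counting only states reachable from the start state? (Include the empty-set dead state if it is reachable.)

5

Start state of the DFA: {A}.
{A} --x--> {A, C, E}  [new]
{A} --y--> {A, B, C}  [new]
{A, C, E} --x--> {A, B, C, D, E}  [new]
{A, C, E} --y--> {A, B, C, D, E, F}  [new]
{A, B, C} --x--> {A, B, C, D, E, F}  [seen]
{A, B, C} --y--> {A, B, C, D, E}  [seen]
{A, B, C, D, E} --x--> {A, B, C, D, E, F}  [seen]
{A, B, C, D, E} --y--> {A, B, C, D, E, F}  [seen]
{A, B, C, D, E, F} --x--> {A, B, C, D, E, F}  [seen]
{A, B, C, D, E, F} --y--> {A, B, C, D, E, F}  [seen]
Reachable DFA states: {A}, {A, C, E}, {A, B, C}, {A, B, C, D, E}, {A, B, C, D, E, F}.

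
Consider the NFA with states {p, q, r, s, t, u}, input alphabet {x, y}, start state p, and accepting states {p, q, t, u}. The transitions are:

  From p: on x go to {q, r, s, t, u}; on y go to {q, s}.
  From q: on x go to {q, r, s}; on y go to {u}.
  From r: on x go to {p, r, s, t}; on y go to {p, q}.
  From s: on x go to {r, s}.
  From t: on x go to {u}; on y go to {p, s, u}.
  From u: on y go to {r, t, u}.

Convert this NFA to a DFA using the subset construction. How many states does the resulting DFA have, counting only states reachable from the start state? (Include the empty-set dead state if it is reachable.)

12

Start state of the DFA: {p}.
{p} --x--> {q, r, s, t, u}  [new]
{p} --y--> {q, s}  [new]
{q, r, s, t, u} --x--> {p, q, r, s, t, u}  [new]
{q, r, s, t, u} --y--> {p, q, r, s, t, u}  [seen]
{q, s} --x--> {q, r, s}  [new]
{q, s} --y--> {u}  [new]
{p, q, r, s, t, u} --x--> {p, q, r, s, t, u}  [seen]
{p, q, r, s, t, u} --y--> {p, q, r, s, t, u}  [seen]
{q, r, s} --x--> {p, q, r, s, t}  [new]
{q, r, s} --y--> {p, q, u}  [new]
{u} --x--> ∅  [new]
{u} --y--> {r, t, u}  [new]
{p, q, r, s, t} --x--> {p, q, r, s, t, u}  [seen]
{p, q, r, s, t} --y--> {p, q, s, u}  [new]
{p, q, u} --x--> {q, r, s, t, u}  [seen]
{p, q, u} --y--> {q, r, s, t, u}  [seen]
∅ --x--> ∅  [seen]
∅ --y--> ∅  [seen]
{r, t, u} --x--> {p, r, s, t, u}  [new]
{r, t, u} --y--> {p, q, r, s, t, u}  [seen]
{p, q, s, u} --x--> {q, r, s, t, u}  [seen]
{p, q, s, u} --y--> {q, r, s, t, u}  [seen]
{p, r, s, t, u} --x--> {p, q, r, s, t, u}  [seen]
{p, r, s, t, u} --y--> {p, q, r, s, t, u}  [seen]
Reachable DFA states: {p}, {q, r, s, t, u}, {q, s}, {p, q, r, s, t, u}, {q, r, s}, {u}, {p, q, r, s, t}, {p, q, u}, ∅, {r, t, u}, {p, q, s, u}, {p, r, s, t, u}.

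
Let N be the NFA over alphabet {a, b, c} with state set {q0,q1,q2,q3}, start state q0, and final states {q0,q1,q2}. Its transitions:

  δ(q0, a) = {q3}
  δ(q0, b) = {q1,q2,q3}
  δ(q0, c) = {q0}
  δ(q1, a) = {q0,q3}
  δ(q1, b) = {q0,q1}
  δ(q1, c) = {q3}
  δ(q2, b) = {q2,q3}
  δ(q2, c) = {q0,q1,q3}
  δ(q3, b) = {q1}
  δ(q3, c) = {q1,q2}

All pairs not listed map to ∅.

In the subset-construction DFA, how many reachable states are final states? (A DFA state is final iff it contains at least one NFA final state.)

9

Start state of the DFA: {q0}.
{q0} --a--> {q3}  [new]
{q0} --b--> {q1,q2,q3}  [new]
{q0} --c--> {q0}  [seen]
{q3} --a--> ∅  [new]
{q3} --b--> {q1}  [new]
{q3} --c--> {q1,q2}  [new]
{q1,q2,q3} --a--> {q0,q3}  [new]
{q1,q2,q3} --b--> {q0,q1,q2,q3}  [new]
{q1,q2,q3} --c--> {q0,q1,q2,q3}  [seen]
∅ --a--> ∅  [seen]
∅ --b--> ∅  [seen]
∅ --c--> ∅  [seen]
{q1} --a--> {q0,q3}  [seen]
{q1} --b--> {q0,q1}  [new]
{q1} --c--> {q3}  [seen]
{q1,q2} --a--> {q0,q3}  [seen]
{q1,q2} --b--> {q0,q1,q2,q3}  [seen]
{q1,q2} --c--> {q0,q1,q3}  [new]
{q0,q3} --a--> {q3}  [seen]
{q0,q3} --b--> {q1,q2,q3}  [seen]
{q0,q3} --c--> {q0,q1,q2}  [new]
{q0,q1,q2,q3} --a--> {q0,q3}  [seen]
{q0,q1,q2,q3} --b--> {q0,q1,q2,q3}  [seen]
{q0,q1,q2,q3} --c--> {q0,q1,q2,q3}  [seen]
{q0,q1} --a--> {q0,q3}  [seen]
{q0,q1} --b--> {q0,q1,q2,q3}  [seen]
{q0,q1} --c--> {q0,q3}  [seen]
{q0,q1,q3} --a--> {q0,q3}  [seen]
{q0,q1,q3} --b--> {q0,q1,q2,q3}  [seen]
{q0,q1,q3} --c--> {q0,q1,q2,q3}  [seen]
{q0,q1,q2} --a--> {q0,q3}  [seen]
{q0,q1,q2} --b--> {q0,q1,q2,q3}  [seen]
{q0,q1,q2} --c--> {q0,q1,q3}  [seen]
Reachable DFA states: {q0}, {q3}, {q1,q2,q3}, ∅, {q1}, {q1,q2}, {q0,q3}, {q0,q1,q2,q3}, {q0,q1}, {q0,q1,q3}, {q0,q1,q2}.
Accepting DFA states (contain an NFA accepting state): {q0}, {q1,q2,q3}, {q1}, {q1,q2}, {q0,q3}, {q0,q1,q2,q3}, {q0,q1}, {q0,q1,q3}, {q0,q1,q2}.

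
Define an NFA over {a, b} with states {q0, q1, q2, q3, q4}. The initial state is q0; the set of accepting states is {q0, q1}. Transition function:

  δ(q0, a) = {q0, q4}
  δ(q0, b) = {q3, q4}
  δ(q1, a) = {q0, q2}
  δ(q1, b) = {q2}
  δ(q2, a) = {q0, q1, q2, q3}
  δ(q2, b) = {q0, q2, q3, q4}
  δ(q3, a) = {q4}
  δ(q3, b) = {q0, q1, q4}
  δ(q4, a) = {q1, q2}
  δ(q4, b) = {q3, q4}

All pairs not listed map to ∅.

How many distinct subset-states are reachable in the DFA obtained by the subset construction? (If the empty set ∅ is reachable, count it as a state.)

Start state of the DFA: {q0}.
{q0} --a--> {q0, q4}  [new]
{q0} --b--> {q3, q4}  [new]
{q0, q4} --a--> {q0, q1, q2, q4}  [new]
{q0, q4} --b--> {q3, q4}  [seen]
{q3, q4} --a--> {q1, q2, q4}  [new]
{q3, q4} --b--> {q0, q1, q3, q4}  [new]
{q0, q1, q2, q4} --a--> {q0, q1, q2, q3, q4}  [new]
{q0, q1, q2, q4} --b--> {q0, q2, q3, q4}  [new]
{q1, q2, q4} --a--> {q0, q1, q2, q3}  [new]
{q1, q2, q4} --b--> {q0, q2, q3, q4}  [seen]
{q0, q1, q3, q4} --a--> {q0, q1, q2, q4}  [seen]
{q0, q1, q3, q4} --b--> {q0, q1, q2, q3, q4}  [seen]
{q0, q1, q2, q3, q4} --a--> {q0, q1, q2, q3, q4}  [seen]
{q0, q1, q2, q3, q4} --b--> {q0, q1, q2, q3, q4}  [seen]
{q0, q2, q3, q4} --a--> {q0, q1, q2, q3, q4}  [seen]
{q0, q2, q3, q4} --b--> {q0, q1, q2, q3, q4}  [seen]
{q0, q1, q2, q3} --a--> {q0, q1, q2, q3, q4}  [seen]
{q0, q1, q2, q3} --b--> {q0, q1, q2, q3, q4}  [seen]
Reachable DFA states: {q0}, {q0, q4}, {q3, q4}, {q0, q1, q2, q4}, {q1, q2, q4}, {q0, q1, q3, q4}, {q0, q1, q2, q3, q4}, {q0, q2, q3, q4}, {q0, q1, q2, q3}.

9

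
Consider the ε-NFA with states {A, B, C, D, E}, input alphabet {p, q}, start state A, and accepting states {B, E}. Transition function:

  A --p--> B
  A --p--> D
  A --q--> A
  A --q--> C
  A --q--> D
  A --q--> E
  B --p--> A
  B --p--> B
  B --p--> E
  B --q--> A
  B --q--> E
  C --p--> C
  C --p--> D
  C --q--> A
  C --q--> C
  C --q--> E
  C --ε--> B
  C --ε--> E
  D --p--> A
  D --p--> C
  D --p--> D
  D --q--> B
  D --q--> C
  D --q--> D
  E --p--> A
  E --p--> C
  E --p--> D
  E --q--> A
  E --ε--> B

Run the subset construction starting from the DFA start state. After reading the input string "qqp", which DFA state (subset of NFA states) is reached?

Start: {A}.
δ(A,q) = {A, C, D, E}.
Union: {A, C, D, E}.
ε-closure gives {A, B, C, D, E}.
After q: {A, B, C, D, E}.
δ(A,q) = {A, C, D, E}; δ(B,q) = {A, E}; δ(C,q) = {A, C, E}; δ(D,q) = {B, C, D}; δ(E,q) = {A}.
Union: {A, B, C, D, E}.
After q: {A, B, C, D, E}.
δ(A,p) = {B, D}; δ(B,p) = {A, B, E}; δ(C,p) = {C, D}; δ(D,p) = {A, C, D}; δ(E,p) = {A, C, D}.
Union: {A, B, C, D, E}.
After p: {A, B, C, D, E}.

{A, B, C, D, E}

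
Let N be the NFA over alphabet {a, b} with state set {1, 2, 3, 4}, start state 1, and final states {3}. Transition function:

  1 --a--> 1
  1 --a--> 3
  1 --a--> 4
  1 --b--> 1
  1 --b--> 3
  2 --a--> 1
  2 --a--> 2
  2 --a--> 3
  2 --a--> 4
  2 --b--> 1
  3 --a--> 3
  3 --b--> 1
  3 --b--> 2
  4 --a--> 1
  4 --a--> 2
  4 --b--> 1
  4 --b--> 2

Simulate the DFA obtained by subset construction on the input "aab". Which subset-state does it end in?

{1, 2, 3}

Start: {1}.
δ(1,a) = {1, 3, 4}.
Union: {1, 3, 4}.
After a: {1, 3, 4}.
δ(1,a) = {1, 3, 4}; δ(3,a) = {3}; δ(4,a) = {1, 2}.
Union: {1, 2, 3, 4}.
After a: {1, 2, 3, 4}.
δ(1,b) = {1, 3}; δ(2,b) = {1}; δ(3,b) = {1, 2}; δ(4,b) = {1, 2}.
Union: {1, 2, 3}.
After b: {1, 2, 3}.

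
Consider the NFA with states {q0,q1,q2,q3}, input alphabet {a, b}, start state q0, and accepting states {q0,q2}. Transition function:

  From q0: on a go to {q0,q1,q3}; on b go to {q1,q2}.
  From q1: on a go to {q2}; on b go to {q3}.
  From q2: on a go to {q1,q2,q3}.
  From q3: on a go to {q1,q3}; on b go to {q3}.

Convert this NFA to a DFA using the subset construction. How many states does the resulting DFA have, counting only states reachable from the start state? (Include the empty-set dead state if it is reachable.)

7

Start state of the DFA: {q0}.
{q0} --a--> {q0,q1,q3}  [new]
{q0} --b--> {q1,q2}  [new]
{q0,q1,q3} --a--> {q0,q1,q2,q3}  [new]
{q0,q1,q3} --b--> {q1,q2,q3}  [new]
{q1,q2} --a--> {q1,q2,q3}  [seen]
{q1,q2} --b--> {q3}  [new]
{q0,q1,q2,q3} --a--> {q0,q1,q2,q3}  [seen]
{q0,q1,q2,q3} --b--> {q1,q2,q3}  [seen]
{q1,q2,q3} --a--> {q1,q2,q3}  [seen]
{q1,q2,q3} --b--> {q3}  [seen]
{q3} --a--> {q1,q3}  [new]
{q3} --b--> {q3}  [seen]
{q1,q3} --a--> {q1,q2,q3}  [seen]
{q1,q3} --b--> {q3}  [seen]
Reachable DFA states: {q0}, {q0,q1,q3}, {q1,q2}, {q0,q1,q2,q3}, {q1,q2,q3}, {q3}, {q1,q3}.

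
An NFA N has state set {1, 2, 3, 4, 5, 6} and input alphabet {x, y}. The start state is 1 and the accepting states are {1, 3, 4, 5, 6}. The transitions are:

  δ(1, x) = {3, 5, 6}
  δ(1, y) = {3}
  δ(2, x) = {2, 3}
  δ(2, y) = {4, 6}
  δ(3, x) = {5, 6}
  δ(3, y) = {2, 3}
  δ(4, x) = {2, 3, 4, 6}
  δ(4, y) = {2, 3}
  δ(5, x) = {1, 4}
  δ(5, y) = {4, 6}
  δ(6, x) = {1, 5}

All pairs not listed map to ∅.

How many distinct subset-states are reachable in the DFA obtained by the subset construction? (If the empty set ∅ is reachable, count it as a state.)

Start state of the DFA: {1}.
{1} --x--> {3, 5, 6}  [new]
{1} --y--> {3}  [new]
{3, 5, 6} --x--> {1, 4, 5, 6}  [new]
{3, 5, 6} --y--> {2, 3, 4, 6}  [new]
{3} --x--> {5, 6}  [new]
{3} --y--> {2, 3}  [new]
{1, 4, 5, 6} --x--> {1, 2, 3, 4, 5, 6}  [new]
{1, 4, 5, 6} --y--> {2, 3, 4, 6}  [seen]
{2, 3, 4, 6} --x--> {1, 2, 3, 4, 5, 6}  [seen]
{2, 3, 4, 6} --y--> {2, 3, 4, 6}  [seen]
{5, 6} --x--> {1, 4, 5}  [new]
{5, 6} --y--> {4, 6}  [new]
{2, 3} --x--> {2, 3, 5, 6}  [new]
{2, 3} --y--> {2, 3, 4, 6}  [seen]
{1, 2, 3, 4, 5, 6} --x--> {1, 2, 3, 4, 5, 6}  [seen]
{1, 2, 3, 4, 5, 6} --y--> {2, 3, 4, 6}  [seen]
{1, 4, 5} --x--> {1, 2, 3, 4, 5, 6}  [seen]
{1, 4, 5} --y--> {2, 3, 4, 6}  [seen]
{4, 6} --x--> {1, 2, 3, 4, 5, 6}  [seen]
{4, 6} --y--> {2, 3}  [seen]
{2, 3, 5, 6} --x--> {1, 2, 3, 4, 5, 6}  [seen]
{2, 3, 5, 6} --y--> {2, 3, 4, 6}  [seen]
Reachable DFA states: {1}, {3, 5, 6}, {3}, {1, 4, 5, 6}, {2, 3, 4, 6}, {5, 6}, {2, 3}, {1, 2, 3, 4, 5, 6}, {1, 4, 5}, {4, 6}, {2, 3, 5, 6}.

11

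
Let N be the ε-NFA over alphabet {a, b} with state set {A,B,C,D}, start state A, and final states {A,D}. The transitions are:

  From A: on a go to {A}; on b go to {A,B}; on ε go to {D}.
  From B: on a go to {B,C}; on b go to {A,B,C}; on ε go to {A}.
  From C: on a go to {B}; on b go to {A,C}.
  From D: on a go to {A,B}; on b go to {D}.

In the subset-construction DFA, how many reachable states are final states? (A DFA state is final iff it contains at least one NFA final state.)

3

Start state of the DFA: {A,D} (ε-closure of the NFA start).
{A,D} --a--> {A,B,D}  [new]
{A,D} --b--> {A,B,D}  [seen]
{A,B,D} --a--> {A,B,C,D}  [new]
{A,B,D} --b--> {A,B,C,D}  [seen]
{A,B,C,D} --a--> {A,B,C,D}  [seen]
{A,B,C,D} --b--> {A,B,C,D}  [seen]
Reachable DFA states: {A,D}, {A,B,D}, {A,B,C,D}.
Accepting DFA states (contain an NFA accepting state): {A,D}, {A,B,D}, {A,B,C,D}.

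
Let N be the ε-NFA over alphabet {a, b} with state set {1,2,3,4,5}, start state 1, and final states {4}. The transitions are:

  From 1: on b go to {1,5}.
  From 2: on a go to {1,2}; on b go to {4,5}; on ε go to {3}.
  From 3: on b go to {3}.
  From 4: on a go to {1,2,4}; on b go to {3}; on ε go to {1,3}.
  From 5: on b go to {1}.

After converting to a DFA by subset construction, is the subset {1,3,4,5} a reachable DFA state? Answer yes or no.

Start state of the DFA: {1} (ε-closure of the NFA start).
{1} --a--> ∅  [new]
{1} --b--> {1,5}  [new]
∅ --a--> ∅  [seen]
∅ --b--> ∅  [seen]
{1,5} --a--> ∅  [seen]
{1,5} --b--> {1,5}  [seen]
Reachable DFA states: {1}, ∅, {1,5}.
{1,3,4,5} is not among them.

no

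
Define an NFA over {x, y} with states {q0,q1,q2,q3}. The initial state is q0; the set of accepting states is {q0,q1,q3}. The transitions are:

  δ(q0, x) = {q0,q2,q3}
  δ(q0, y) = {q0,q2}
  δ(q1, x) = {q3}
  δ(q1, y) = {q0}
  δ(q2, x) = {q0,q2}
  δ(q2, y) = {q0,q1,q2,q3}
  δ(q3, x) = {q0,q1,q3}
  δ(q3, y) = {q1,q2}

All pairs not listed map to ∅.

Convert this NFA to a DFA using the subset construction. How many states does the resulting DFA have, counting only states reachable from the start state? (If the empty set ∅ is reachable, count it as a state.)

Start state of the DFA: {q0}.
{q0} --x--> {q0,q2,q3}  [new]
{q0} --y--> {q0,q2}  [new]
{q0,q2,q3} --x--> {q0,q1,q2,q3}  [new]
{q0,q2,q3} --y--> {q0,q1,q2,q3}  [seen]
{q0,q2} --x--> {q0,q2,q3}  [seen]
{q0,q2} --y--> {q0,q1,q2,q3}  [seen]
{q0,q1,q2,q3} --x--> {q0,q1,q2,q3}  [seen]
{q0,q1,q2,q3} --y--> {q0,q1,q2,q3}  [seen]
Reachable DFA states: {q0}, {q0,q2,q3}, {q0,q2}, {q0,q1,q2,q3}.

4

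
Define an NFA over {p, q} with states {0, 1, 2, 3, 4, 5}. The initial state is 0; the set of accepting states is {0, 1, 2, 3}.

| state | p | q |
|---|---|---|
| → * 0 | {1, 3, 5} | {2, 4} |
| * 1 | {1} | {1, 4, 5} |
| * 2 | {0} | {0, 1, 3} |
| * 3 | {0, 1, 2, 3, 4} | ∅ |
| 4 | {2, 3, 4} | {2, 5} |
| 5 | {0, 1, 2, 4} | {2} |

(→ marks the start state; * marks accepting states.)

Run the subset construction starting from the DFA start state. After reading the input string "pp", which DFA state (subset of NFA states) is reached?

{0, 1, 2, 3, 4}

Start: {0}.
δ(0,p) = {1, 3, 5}.
Union: {1, 3, 5}.
After p: {1, 3, 5}.
δ(1,p) = {1}; δ(3,p) = {0, 1, 2, 3, 4}; δ(5,p) = {0, 1, 2, 4}.
Union: {0, 1, 2, 3, 4}.
After p: {0, 1, 2, 3, 4}.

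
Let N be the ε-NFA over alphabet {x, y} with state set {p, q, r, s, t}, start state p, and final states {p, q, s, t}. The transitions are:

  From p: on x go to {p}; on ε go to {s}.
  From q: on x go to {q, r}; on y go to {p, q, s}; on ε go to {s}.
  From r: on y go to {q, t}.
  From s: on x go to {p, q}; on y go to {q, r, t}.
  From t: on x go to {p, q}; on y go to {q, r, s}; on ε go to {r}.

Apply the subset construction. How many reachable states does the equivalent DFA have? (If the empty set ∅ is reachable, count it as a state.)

Start state of the DFA: {p, s} (ε-closure of the NFA start).
{p, s} --x--> {p, q, s}  [new]
{p, s} --y--> {q, r, s, t}  [new]
{p, q, s} --x--> {p, q, r, s}  [new]
{p, q, s} --y--> {p, q, r, s, t}  [new]
{q, r, s, t} --x--> {p, q, r, s}  [seen]
{q, r, s, t} --y--> {p, q, r, s, t}  [seen]
{p, q, r, s} --x--> {p, q, r, s}  [seen]
{p, q, r, s} --y--> {p, q, r, s, t}  [seen]
{p, q, r, s, t} --x--> {p, q, r, s}  [seen]
{p, q, r, s, t} --y--> {p, q, r, s, t}  [seen]
Reachable DFA states: {p, s}, {p, q, s}, {q, r, s, t}, {p, q, r, s}, {p, q, r, s, t}.

5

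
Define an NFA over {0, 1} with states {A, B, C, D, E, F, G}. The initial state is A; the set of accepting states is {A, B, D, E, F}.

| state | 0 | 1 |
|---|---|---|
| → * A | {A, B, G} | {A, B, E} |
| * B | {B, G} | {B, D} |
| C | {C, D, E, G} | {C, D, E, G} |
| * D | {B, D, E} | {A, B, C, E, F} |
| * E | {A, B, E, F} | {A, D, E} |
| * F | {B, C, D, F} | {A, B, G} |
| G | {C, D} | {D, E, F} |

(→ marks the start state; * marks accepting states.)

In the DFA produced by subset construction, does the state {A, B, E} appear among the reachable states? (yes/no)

yes

Start state of the DFA: {A}.
{A} --0--> {A, B, G}  [new]
{A} --1--> {A, B, E}  [new]
{A, B, G} --0--> {A, B, C, D, G}  [new]
{A, B, G} --1--> {A, B, D, E, F}  [new]
{A, B, E} --0--> {A, B, E, F, G}  [new]
{A, B, E} --1--> {A, B, D, E}  [new]
{A, B, C, D, G} --0--> {A, B, C, D, E, G}  [new]
{A, B, C, D, G} --1--> {A, B, C, D, E, F, G}  [new]
{A, B, D, E, F} --0--> {A, B, C, D, E, F, G}  [seen]
{A, B, D, E, F} --1--> {A, B, C, D, E, F, G}  [seen]
{A, B, E, F, G} --0--> {A, B, C, D, E, F, G}  [seen]
{A, B, E, F, G} --1--> {A, B, D, E, F, G}  [new]
{A, B, D, E} --0--> {A, B, D, E, F, G}  [seen]
{A, B, D, E} --1--> {A, B, C, D, E, F}  [new]
{A, B, C, D, E, G} --0--> {A, B, C, D, E, F, G}  [seen]
{A, B, C, D, E, G} --1--> {A, B, C, D, E, F, G}  [seen]
{A, B, C, D, E, F, G} --0--> {A, B, C, D, E, F, G}  [seen]
{A, B, C, D, E, F, G} --1--> {A, B, C, D, E, F, G}  [seen]
{A, B, D, E, F, G} --0--> {A, B, C, D, E, F, G}  [seen]
{A, B, D, E, F, G} --1--> {A, B, C, D, E, F, G}  [seen]
{A, B, C, D, E, F} --0--> {A, B, C, D, E, F, G}  [seen]
{A, B, C, D, E, F} --1--> {A, B, C, D, E, F, G}  [seen]
Reachable DFA states: {A}, {A, B, G}, {A, B, E}, {A, B, C, D, G}, {A, B, D, E, F}, {A, B, E, F, G}, {A, B, D, E}, {A, B, C, D, E, G}, {A, B, C, D, E, F, G}, {A, B, D, E, F, G}, {A, B, C, D, E, F}.
{A, B, E} is among them.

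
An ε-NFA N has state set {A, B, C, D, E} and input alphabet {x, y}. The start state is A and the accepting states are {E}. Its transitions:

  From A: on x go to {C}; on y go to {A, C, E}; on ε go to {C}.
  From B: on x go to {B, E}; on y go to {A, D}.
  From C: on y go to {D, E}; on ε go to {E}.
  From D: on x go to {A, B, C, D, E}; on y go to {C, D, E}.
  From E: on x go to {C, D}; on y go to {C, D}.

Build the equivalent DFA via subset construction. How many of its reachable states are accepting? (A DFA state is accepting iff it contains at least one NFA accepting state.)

4

Start state of the DFA: {A, C, E} (ε-closure of the NFA start).
{A, C, E} --x--> {C, D, E}  [new]
{A, C, E} --y--> {A, C, D, E}  [new]
{C, D, E} --x--> {A, B, C, D, E}  [new]
{C, D, E} --y--> {C, D, E}  [seen]
{A, C, D, E} --x--> {A, B, C, D, E}  [seen]
{A, C, D, E} --y--> {A, C, D, E}  [seen]
{A, B, C, D, E} --x--> {A, B, C, D, E}  [seen]
{A, B, C, D, E} --y--> {A, C, D, E}  [seen]
Reachable DFA states: {A, C, E}, {C, D, E}, {A, C, D, E}, {A, B, C, D, E}.
Accepting DFA states (contain an NFA accepting state): {A, C, E}, {C, D, E}, {A, C, D, E}, {A, B, C, D, E}.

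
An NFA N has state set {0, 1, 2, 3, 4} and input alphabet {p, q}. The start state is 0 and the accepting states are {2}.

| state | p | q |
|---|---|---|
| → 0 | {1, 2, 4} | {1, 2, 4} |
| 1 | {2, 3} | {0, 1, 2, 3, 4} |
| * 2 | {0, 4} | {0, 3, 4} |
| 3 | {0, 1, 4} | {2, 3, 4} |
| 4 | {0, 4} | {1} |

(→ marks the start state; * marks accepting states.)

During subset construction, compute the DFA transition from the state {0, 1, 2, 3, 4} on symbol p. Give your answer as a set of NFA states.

{0, 1, 2, 3, 4}

δ(0,p) = {1, 2, 4}; δ(1,p) = {2, 3}; δ(2,p) = {0, 4}; δ(3,p) = {0, 1, 4}; δ(4,p) = {0, 4}.
Union: {0, 1, 2, 3, 4}.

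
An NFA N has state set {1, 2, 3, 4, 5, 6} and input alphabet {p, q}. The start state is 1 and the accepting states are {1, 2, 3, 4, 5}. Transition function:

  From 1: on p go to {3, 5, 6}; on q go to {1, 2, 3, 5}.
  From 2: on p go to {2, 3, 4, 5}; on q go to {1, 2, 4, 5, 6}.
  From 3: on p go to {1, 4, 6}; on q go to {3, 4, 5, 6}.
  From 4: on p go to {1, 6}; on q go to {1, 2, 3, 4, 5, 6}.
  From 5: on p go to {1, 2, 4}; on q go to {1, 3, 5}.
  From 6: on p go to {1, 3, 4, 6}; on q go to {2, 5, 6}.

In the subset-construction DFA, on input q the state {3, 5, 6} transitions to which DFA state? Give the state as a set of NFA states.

δ(3,q) = {3, 4, 5, 6}; δ(5,q) = {1, 3, 5}; δ(6,q) = {2, 5, 6}.
Union: {1, 2, 3, 4, 5, 6}.

{1, 2, 3, 4, 5, 6}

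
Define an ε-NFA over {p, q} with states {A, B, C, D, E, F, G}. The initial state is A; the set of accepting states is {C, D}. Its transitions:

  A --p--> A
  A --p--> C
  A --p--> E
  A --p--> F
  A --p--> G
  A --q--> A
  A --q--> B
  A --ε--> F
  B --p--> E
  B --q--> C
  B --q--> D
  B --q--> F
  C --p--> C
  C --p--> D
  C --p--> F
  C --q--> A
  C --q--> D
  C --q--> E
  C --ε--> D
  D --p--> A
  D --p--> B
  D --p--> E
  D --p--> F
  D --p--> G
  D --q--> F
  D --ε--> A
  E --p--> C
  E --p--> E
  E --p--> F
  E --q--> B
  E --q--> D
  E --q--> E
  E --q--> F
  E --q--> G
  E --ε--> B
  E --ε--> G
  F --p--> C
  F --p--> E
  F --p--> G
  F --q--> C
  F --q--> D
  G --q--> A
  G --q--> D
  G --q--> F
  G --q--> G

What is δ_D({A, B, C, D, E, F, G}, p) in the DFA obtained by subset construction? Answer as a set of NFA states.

{A, B, C, D, E, F, G}

δ(A,p) = {A, C, E, F, G}; δ(B,p) = {E}; δ(C,p) = {C, D, F}; δ(D,p) = {A, B, E, F, G}; δ(E,p) = {C, E, F}; δ(F,p) = {C, E, G}; δ(G,p) = ∅.
Union: {A, B, C, D, E, F, G}.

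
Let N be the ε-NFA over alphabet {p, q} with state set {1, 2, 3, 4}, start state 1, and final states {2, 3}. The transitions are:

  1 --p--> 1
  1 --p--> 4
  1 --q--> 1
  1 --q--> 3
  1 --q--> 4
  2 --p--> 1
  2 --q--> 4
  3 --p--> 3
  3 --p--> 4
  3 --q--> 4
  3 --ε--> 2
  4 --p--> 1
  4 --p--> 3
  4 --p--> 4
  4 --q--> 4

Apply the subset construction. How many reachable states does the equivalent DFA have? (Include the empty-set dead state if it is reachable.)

Start state of the DFA: {1} (ε-closure of the NFA start).
{1} --p--> {1, 4}  [new]
{1} --q--> {1, 2, 3, 4}  [new]
{1, 4} --p--> {1, 2, 3, 4}  [seen]
{1, 4} --q--> {1, 2, 3, 4}  [seen]
{1, 2, 3, 4} --p--> {1, 2, 3, 4}  [seen]
{1, 2, 3, 4} --q--> {1, 2, 3, 4}  [seen]
Reachable DFA states: {1}, {1, 4}, {1, 2, 3, 4}.

3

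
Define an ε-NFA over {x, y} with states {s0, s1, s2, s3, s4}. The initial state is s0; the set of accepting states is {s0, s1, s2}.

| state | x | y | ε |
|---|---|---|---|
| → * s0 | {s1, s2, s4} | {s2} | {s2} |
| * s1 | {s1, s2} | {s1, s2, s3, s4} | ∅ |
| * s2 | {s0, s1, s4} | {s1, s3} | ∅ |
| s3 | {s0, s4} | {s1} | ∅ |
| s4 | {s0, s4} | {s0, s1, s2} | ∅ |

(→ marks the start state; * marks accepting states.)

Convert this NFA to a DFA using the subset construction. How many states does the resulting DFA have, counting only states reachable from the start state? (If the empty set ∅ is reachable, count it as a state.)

Start state of the DFA: {s0, s2} (ε-closure of the NFA start).
{s0, s2} --x--> {s0, s1, s2, s4}  [new]
{s0, s2} --y--> {s1, s2, s3}  [new]
{s0, s1, s2, s4} --x--> {s0, s1, s2, s4}  [seen]
{s0, s1, s2, s4} --y--> {s0, s1, s2, s3, s4}  [new]
{s1, s2, s3} --x--> {s0, s1, s2, s4}  [seen]
{s1, s2, s3} --y--> {s1, s2, s3, s4}  [new]
{s0, s1, s2, s3, s4} --x--> {s0, s1, s2, s4}  [seen]
{s0, s1, s2, s3, s4} --y--> {s0, s1, s2, s3, s4}  [seen]
{s1, s2, s3, s4} --x--> {s0, s1, s2, s4}  [seen]
{s1, s2, s3, s4} --y--> {s0, s1, s2, s3, s4}  [seen]
Reachable DFA states: {s0, s2}, {s0, s1, s2, s4}, {s1, s2, s3}, {s0, s1, s2, s3, s4}, {s1, s2, s3, s4}.

5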